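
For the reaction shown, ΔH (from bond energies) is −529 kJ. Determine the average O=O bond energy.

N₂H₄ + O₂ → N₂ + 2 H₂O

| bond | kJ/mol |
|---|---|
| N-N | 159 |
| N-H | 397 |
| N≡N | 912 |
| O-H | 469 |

D(O=O) ≈ 512 kJ/mol

Let D be the O=O bond energy.
Σ(broken) = 4×397 + 1×159 + 1×D = 1747 + D
Σ(formed) = 1×912 + 4×469 = 2788
ΔH = Σ(broken) − Σ(formed) = (1747 + D) − (2788) = −1041 + D
Setting this equal to −529 kJ gives D = 512 kJ/mol.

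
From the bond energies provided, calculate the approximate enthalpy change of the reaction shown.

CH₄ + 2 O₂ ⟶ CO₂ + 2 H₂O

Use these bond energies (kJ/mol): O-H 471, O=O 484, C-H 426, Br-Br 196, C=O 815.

ΔH ≈ −842 kJ

Bonds broken (reactants):
  C-H: 4 × 426 = 1704
  O=O: 2 × 484 = 968
  Σ(broken) = 2672 kJ
Bonds formed (products):
  C=O: 2 × 815 = 1630
  O-H: 4 × 471 = 1884
  Σ(formed) = 3514 kJ
ΔH = Σ(broken) − Σ(formed) = 2672 − 3514 = −842 kJ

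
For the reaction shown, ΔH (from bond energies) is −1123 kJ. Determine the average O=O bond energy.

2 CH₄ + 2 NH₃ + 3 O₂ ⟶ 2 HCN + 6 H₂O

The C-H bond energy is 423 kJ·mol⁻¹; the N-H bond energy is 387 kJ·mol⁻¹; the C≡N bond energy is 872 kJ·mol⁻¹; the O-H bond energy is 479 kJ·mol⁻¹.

Let D be the O=O bond energy.
Σ(broken) = 8×423 + 6×387 + 3×D = 5706 + 3D
Σ(formed) = 2×872 + 2×423 + 12×479 = 8338
ΔH = Σ(broken) − Σ(formed) = (5706 + 3D) − (8338) = −2632 + 3D
Setting this equal to −1123 kJ gives 3D = 1509, so D = 503 kJ/mol.

D(O=O) ≈ 503 kJ/mol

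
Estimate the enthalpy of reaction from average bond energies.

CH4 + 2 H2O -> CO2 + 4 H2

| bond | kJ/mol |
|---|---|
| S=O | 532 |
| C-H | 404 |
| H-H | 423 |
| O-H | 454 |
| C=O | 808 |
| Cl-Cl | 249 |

Bonds broken (reactants):
  C-H: 4 × 404 = 1616
  O-H: 4 × 454 = 1816
  Σ(broken) = 3432 kJ
Bonds formed (products):
  C=O: 2 × 808 = 1616
  H-H: 4 × 423 = 1692
  Σ(formed) = 3308 kJ
ΔH = Σ(broken) − Σ(formed) = 3432 − 3308 = +124 kJ

ΔH ≈ +124 kJ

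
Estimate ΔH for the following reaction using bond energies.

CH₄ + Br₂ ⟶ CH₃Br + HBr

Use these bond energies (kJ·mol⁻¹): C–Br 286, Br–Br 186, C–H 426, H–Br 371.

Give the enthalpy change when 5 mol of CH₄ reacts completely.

ΔH = −225 kJ

Bonds broken (reactants):
  Br–Br: 1 × 186 = 186
  C–H: 4 × 426 = 1704
  Σ(broken) = 1890 kJ
Bonds formed (products):
  C–Br: 1 × 286 = 286
  C–H: 3 × 426 = 1278
  H–Br: 1 × 371 = 371
  Σ(formed) = 1935 kJ
ΔH = Σ(broken) − Σ(formed) = 1890 − 1935 = −45 kJ
For 5× the reaction as written: 5 × (−45) = −225 kJ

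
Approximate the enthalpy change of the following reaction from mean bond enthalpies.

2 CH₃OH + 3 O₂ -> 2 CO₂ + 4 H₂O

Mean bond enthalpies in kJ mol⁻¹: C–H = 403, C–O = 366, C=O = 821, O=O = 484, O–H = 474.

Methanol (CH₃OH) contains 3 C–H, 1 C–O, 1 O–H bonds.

ΔH ≈ −1526 kJ

Bonds broken (reactants):
  C–H: 6 × 403 = 2418
  C–O: 2 × 366 = 732
  O–H: 2 × 474 = 948
  O=O: 3 × 484 = 1452
  Σ(broken) = 5550 kJ
Bonds formed (products):
  C=O: 4 × 821 = 3284
  O–H: 8 × 474 = 3792
  Σ(formed) = 7076 kJ
ΔH = Σ(broken) − Σ(formed) = 5550 − 7076 = −1526 kJ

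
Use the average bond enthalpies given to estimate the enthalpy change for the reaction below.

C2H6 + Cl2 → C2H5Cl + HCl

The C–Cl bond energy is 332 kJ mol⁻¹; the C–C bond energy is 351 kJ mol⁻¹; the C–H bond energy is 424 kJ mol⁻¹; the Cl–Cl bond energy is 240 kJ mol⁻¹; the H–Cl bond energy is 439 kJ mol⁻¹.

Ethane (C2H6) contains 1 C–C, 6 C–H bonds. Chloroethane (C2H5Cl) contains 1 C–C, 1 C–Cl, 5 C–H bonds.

Bonds broken (reactants):
  C–C: 1 × 351 = 351
  C–H: 6 × 424 = 2544
  Cl–Cl: 1 × 240 = 240
  Σ(broken) = 3135 kJ
Bonds formed (products):
  C–C: 1 × 351 = 351
  C–Cl: 1 × 332 = 332
  C–H: 5 × 424 = 2120
  H–Cl: 1 × 439 = 439
  Σ(formed) = 3242 kJ
ΔH = Σ(broken) − Σ(formed) = 3135 − 3242 = −107 kJ

ΔH ≈ −107 kJ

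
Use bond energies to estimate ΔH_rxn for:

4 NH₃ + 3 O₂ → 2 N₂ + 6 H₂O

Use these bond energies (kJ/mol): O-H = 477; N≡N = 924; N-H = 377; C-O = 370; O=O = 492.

Bonds broken (reactants):
  N-H: 12 × 377 = 4524
  O=O: 3 × 492 = 1476
  Σ(broken) = 6000 kJ
Bonds formed (products):
  N≡N: 2 × 924 = 1848
  O-H: 12 × 477 = 5724
  Σ(formed) = 7572 kJ
ΔH = Σ(broken) − Σ(formed) = 6000 − 7572 = −1572 kJ

ΔH ≈ −1572 kJ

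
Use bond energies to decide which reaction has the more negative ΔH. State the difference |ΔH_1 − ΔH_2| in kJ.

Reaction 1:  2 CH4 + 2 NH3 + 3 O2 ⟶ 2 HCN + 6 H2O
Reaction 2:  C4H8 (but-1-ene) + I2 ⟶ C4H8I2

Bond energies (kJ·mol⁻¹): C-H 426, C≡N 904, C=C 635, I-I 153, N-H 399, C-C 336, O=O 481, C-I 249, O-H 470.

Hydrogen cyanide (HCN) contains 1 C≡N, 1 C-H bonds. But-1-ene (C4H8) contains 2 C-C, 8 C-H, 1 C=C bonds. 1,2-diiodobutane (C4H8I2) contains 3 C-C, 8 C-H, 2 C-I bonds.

Reaction 1:
  Bonds broken (reactants):
    C-H: 8 × 426 = 3408
    N-H: 6 × 399 = 2394
    O=O: 3 × 481 = 1443
    Σ(broken) = 7245 kJ
  Bonds formed (products):
    C≡N: 2 × 904 = 1808
    C-H: 2 × 426 = 852
    O-H: 12 × 470 = 5640
    Σ(formed) = 8300 kJ
  ΔH_1 = 7245 − 8300 = −1055 kJ
Reaction 2:
  Bonds broken (reactants):
    C-C: 2 × 336 = 672
    C-H: 8 × 426 = 3408
    C=C: 1 × 635 = 635
    I-I: 1 × 153 = 153
    Σ(broken) = 4868 kJ
  Bonds formed (products):
    C-C: 3 × 336 = 1008
    C-H: 8 × 426 = 3408
    C-I: 2 × 249 = 498
    Σ(formed) = 4914 kJ
  ΔH_2 = 4868 − 4914 = −46 kJ
ΔH_1 − ΔH_2 = −1009 kJ, so reaction 1 has the more negative ΔH; |ΔH_1 − ΔH_2| = 1009 kJ.

Reaction 1, by 1009 kJ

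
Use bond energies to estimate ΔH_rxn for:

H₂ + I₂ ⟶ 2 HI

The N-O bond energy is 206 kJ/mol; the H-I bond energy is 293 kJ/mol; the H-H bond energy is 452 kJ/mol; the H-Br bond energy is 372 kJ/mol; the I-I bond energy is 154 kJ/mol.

ΔH ≈ +20 kJ

Bonds broken (reactants):
  H-H: 1 × 452 = 452
  I-I: 1 × 154 = 154
  Σ(broken) = 606 kJ
Bonds formed (products):
  H-I: 2 × 293 = 586
  Σ(formed) = 586 kJ
ΔH = Σ(broken) − Σ(formed) = 606 − 586 = +20 kJ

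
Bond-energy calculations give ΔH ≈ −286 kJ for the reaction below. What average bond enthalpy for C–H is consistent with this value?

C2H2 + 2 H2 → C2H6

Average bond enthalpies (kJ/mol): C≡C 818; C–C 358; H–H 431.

Let D be the C–H bond energy.
Σ(broken) = 1×818 + 2×D + 2×431 = 1680 + 2D
Σ(formed) = 1×358 + 6×D = 358 + 6D
ΔH = Σ(broken) − Σ(formed) = (1680 + 2D) − (358 + 6D) = +1322 − 4D
Setting this equal to −286 kJ gives 4D = 1608, so D = 402 kJ/mol.

D(C–H) ≈ 402 kJ/mol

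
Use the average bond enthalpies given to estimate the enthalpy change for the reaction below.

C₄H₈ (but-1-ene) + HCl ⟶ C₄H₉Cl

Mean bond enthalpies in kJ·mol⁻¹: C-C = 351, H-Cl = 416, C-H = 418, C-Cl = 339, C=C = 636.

Bonds broken (reactants):
  C-C: 2 × 351 = 702
  C-H: 8 × 418 = 3344
  C=C: 1 × 636 = 636
  H-Cl: 1 × 416 = 416
  Σ(broken) = 5098 kJ
Bonds formed (products):
  C-C: 3 × 351 = 1053
  C-Cl: 1 × 339 = 339
  C-H: 9 × 418 = 3762
  Σ(formed) = 5154 kJ
ΔH = Σ(broken) − Σ(formed) = 5098 − 5154 = −56 kJ

ΔH ≈ −56 kJ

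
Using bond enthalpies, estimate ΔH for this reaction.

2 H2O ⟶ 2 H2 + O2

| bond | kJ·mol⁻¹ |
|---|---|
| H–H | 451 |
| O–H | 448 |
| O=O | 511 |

Bonds broken (reactants):
  O–H: 4 × 448 = 1792
  Σ(broken) = 1792 kJ
Bonds formed (products):
  H–H: 2 × 451 = 902
  O=O: 1 × 511 = 511
  Σ(formed) = 1413 kJ
ΔH = Σ(broken) − Σ(formed) = 1792 − 1413 = +379 kJ

ΔH ≈ +379 kJ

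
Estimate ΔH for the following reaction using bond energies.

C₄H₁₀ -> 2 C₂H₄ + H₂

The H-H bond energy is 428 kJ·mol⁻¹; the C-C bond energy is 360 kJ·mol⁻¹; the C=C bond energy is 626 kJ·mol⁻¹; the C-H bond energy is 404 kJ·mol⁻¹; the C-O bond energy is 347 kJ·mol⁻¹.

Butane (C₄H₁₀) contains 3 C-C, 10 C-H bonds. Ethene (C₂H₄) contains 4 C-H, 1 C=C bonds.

Bonds broken (reactants):
  C-C: 3 × 360 = 1080
  C-H: 10 × 404 = 4040
  Σ(broken) = 5120 kJ
Bonds formed (products):
  C-H: 8 × 404 = 3232
  C=C: 2 × 626 = 1252
  H-H: 1 × 428 = 428
  Σ(formed) = 4912 kJ
ΔH = Σ(broken) − Σ(formed) = 5120 − 4912 = +208 kJ

ΔH ≈ +208 kJ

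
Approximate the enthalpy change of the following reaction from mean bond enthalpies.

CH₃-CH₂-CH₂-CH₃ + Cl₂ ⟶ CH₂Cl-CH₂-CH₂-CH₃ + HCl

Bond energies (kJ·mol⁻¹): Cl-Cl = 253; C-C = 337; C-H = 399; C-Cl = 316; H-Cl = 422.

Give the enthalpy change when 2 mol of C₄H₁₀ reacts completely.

ΔH = −172 kJ

Bonds broken (reactants):
  C-C: 3 × 337 = 1011
  C-H: 10 × 399 = 3990
  Cl-Cl: 1 × 253 = 253
  Σ(broken) = 5254 kJ
Bonds formed (products):
  C-C: 3 × 337 = 1011
  C-Cl: 1 × 316 = 316
  C-H: 9 × 399 = 3591
  H-Cl: 1 × 422 = 422
  Σ(formed) = 5340 kJ
ΔH = Σ(broken) − Σ(formed) = 5254 − 5340 = −86 kJ
For 2× the reaction as written: 2 × (−86) = −172 kJ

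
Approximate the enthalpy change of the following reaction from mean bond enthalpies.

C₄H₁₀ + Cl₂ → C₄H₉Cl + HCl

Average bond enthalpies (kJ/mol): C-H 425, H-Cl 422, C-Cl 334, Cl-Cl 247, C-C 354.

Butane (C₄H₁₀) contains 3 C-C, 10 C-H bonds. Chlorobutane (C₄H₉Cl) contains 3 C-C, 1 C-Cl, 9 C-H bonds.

Bonds broken (reactants):
  C-C: 3 × 354 = 1062
  C-H: 10 × 425 = 4250
  Cl-Cl: 1 × 247 = 247
  Σ(broken) = 5559 kJ
Bonds formed (products):
  C-C: 3 × 354 = 1062
  C-Cl: 1 × 334 = 334
  C-H: 9 × 425 = 3825
  H-Cl: 1 × 422 = 422
  Σ(formed) = 5643 kJ
ΔH = Σ(broken) − Σ(formed) = 5559 − 5643 = −84 kJ

ΔH ≈ −84 kJ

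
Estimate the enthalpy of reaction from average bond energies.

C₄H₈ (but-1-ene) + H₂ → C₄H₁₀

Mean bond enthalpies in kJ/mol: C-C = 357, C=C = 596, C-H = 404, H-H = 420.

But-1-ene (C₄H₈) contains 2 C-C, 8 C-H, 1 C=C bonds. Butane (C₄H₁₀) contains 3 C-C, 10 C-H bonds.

ΔH ≈ −149 kJ

Bonds broken (reactants):
  C-C: 2 × 357 = 714
  C-H: 8 × 404 = 3232
  C=C: 1 × 596 = 596
  H-H: 1 × 420 = 420
  Σ(broken) = 4962 kJ
Bonds formed (products):
  C-C: 3 × 357 = 1071
  C-H: 10 × 404 = 4040
  Σ(formed) = 5111 kJ
ΔH = Σ(broken) − Σ(formed) = 4962 − 5111 = −149 kJ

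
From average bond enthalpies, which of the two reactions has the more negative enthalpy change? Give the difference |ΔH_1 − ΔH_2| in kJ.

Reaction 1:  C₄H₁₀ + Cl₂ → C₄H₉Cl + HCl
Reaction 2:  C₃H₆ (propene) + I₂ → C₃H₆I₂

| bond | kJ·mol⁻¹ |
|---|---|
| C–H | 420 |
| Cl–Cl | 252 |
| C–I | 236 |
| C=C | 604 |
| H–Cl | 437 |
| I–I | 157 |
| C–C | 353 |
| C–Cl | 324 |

Reaction 1:
  Bonds broken (reactants):
    C–C: 3 × 353 = 1059
    C–H: 10 × 420 = 4200
    Cl–Cl: 1 × 252 = 252
    Σ(broken) = 5511 kJ
  Bonds formed (products):
    C–C: 3 × 353 = 1059
    C–Cl: 1 × 324 = 324
    C–H: 9 × 420 = 3780
    H–Cl: 1 × 437 = 437
    Σ(formed) = 5600 kJ
  ΔH_1 = 5511 − 5600 = −89 kJ
Reaction 2:
  Bonds broken (reactants):
    C–C: 1 × 353 = 353
    C–H: 6 × 420 = 2520
    C=C: 1 × 604 = 604
    I–I: 1 × 157 = 157
    Σ(broken) = 3634 kJ
  Bonds formed (products):
    C–C: 2 × 353 = 706
    C–H: 6 × 420 = 2520
    C–I: 2 × 236 = 472
    Σ(formed) = 3698 kJ
  ΔH_2 = 3634 − 3698 = −64 kJ
ΔH_1 − ΔH_2 = −25 kJ, so reaction 1 has the more negative ΔH; |ΔH_1 − ΔH_2| = 25 kJ.

Reaction 1, by 25 kJ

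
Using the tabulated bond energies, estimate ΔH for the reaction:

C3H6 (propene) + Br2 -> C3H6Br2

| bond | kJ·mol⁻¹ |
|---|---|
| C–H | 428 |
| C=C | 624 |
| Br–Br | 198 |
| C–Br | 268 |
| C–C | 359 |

ΔH ≈ −73 kJ

Bonds broken (reactants):
  Br–Br: 1 × 198 = 198
  C–C: 1 × 359 = 359
  C–H: 6 × 428 = 2568
  C=C: 1 × 624 = 624
  Σ(broken) = 3749 kJ
Bonds formed (products):
  C–Br: 2 × 268 = 536
  C–C: 2 × 359 = 718
  C–H: 6 × 428 = 2568
  Σ(formed) = 3822 kJ
ΔH = Σ(broken) − Σ(formed) = 3749 − 3822 = −73 kJ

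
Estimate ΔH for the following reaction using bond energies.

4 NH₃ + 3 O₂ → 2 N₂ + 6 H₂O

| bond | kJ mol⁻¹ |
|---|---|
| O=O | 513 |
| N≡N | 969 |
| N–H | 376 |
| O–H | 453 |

Bonds broken (reactants):
  N–H: 12 × 376 = 4512
  O=O: 3 × 513 = 1539
  Σ(broken) = 6051 kJ
Bonds formed (products):
  N≡N: 2 × 969 = 1938
  O–H: 12 × 453 = 5436
  Σ(formed) = 7374 kJ
ΔH = Σ(broken) − Σ(formed) = 6051 − 7374 = −1323 kJ

ΔH ≈ −1323 kJ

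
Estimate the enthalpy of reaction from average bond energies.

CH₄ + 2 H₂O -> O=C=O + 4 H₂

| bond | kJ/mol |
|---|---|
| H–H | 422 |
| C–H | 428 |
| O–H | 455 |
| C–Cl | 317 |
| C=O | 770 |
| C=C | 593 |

Bonds broken (reactants):
  C–H: 4 × 428 = 1712
  O–H: 4 × 455 = 1820
  Σ(broken) = 3532 kJ
Bonds formed (products):
  C=O: 2 × 770 = 1540
  H–H: 4 × 422 = 1688
  Σ(formed) = 3228 kJ
ΔH = Σ(broken) − Σ(formed) = 3532 − 3228 = +304 kJ

ΔH ≈ +304 kJ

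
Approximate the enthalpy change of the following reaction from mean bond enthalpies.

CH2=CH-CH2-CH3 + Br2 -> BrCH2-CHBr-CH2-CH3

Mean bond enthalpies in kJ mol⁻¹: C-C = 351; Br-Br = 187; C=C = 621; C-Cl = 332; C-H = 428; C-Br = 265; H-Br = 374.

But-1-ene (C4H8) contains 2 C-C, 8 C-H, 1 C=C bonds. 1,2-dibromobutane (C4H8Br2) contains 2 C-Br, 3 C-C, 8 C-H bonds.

Bonds broken (reactants):
  Br-Br: 1 × 187 = 187
  C-C: 2 × 351 = 702
  C-H: 8 × 428 = 3424
  C=C: 1 × 621 = 621
  Σ(broken) = 4934 kJ
Bonds formed (products):
  C-Br: 2 × 265 = 530
  C-C: 3 × 351 = 1053
  C-H: 8 × 428 = 3424
  Σ(formed) = 5007 kJ
ΔH = Σ(broken) − Σ(formed) = 4934 − 5007 = −73 kJ

ΔH ≈ −73 kJ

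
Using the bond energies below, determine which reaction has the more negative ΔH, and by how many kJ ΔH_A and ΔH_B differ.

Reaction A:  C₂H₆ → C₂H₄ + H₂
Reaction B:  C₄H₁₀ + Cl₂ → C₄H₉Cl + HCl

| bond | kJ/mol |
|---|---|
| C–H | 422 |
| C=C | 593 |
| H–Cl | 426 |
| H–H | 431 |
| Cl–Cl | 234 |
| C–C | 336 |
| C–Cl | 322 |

Reaction B, by 248 kJ

Reaction A:
  Bonds broken (reactants):
    C–C: 1 × 336 = 336
    C–H: 6 × 422 = 2532
    Σ(broken) = 2868 kJ
  Bonds formed (products):
    C–H: 4 × 422 = 1688
    C=C: 1 × 593 = 593
    H–H: 1 × 431 = 431
    Σ(formed) = 2712 kJ
  ΔH_A = 2868 − 2712 = +156 kJ
Reaction B:
  Bonds broken (reactants):
    C–C: 3 × 336 = 1008
    C–H: 10 × 422 = 4220
    Cl–Cl: 1 × 234 = 234
    Σ(broken) = 5462 kJ
  Bonds formed (products):
    C–C: 3 × 336 = 1008
    C–Cl: 1 × 322 = 322
    C–H: 9 × 422 = 3798
    H–Cl: 1 × 426 = 426
    Σ(formed) = 5554 kJ
  ΔH_B = 5462 − 5554 = −92 kJ
ΔH_A − ΔH_B = +248 kJ, so reaction B has the more negative ΔH; |ΔH_A − ΔH_B| = 248 kJ.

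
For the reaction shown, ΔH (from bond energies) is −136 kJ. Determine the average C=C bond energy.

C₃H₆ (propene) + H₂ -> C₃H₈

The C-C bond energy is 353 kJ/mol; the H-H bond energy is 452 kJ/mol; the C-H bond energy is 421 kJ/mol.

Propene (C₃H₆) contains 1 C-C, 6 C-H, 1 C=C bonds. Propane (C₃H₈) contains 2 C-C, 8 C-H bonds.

Let D be the C=C bond energy.
Σ(broken) = 1×353 + 6×421 + 1×D + 1×452 = 3331 + D
Σ(formed) = 2×353 + 8×421 = 4074
ΔH = Σ(broken) − Σ(formed) = (3331 + D) − (4074) = −743 + D
Setting this equal to −136 kJ gives D = 607 kJ/mol.

D(C=C) ≈ 607 kJ/mol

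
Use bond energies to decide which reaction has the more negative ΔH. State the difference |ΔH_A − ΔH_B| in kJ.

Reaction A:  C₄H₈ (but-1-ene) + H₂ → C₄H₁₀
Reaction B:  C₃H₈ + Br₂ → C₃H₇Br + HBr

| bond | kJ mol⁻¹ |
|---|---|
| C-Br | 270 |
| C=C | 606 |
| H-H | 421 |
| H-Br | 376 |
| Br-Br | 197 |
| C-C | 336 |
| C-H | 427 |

Reaction A, by 141 kJ

Reaction A:
  Bonds broken (reactants):
    C-C: 2 × 336 = 672
    C-H: 8 × 427 = 3416
    C=C: 1 × 606 = 606
    H-H: 1 × 421 = 421
    Σ(broken) = 5115 kJ
  Bonds formed (products):
    C-C: 3 × 336 = 1008
    C-H: 10 × 427 = 4270
    Σ(formed) = 5278 kJ
  ΔH_A = 5115 − 5278 = −163 kJ
Reaction B:
  Bonds broken (reactants):
    Br-Br: 1 × 197 = 197
    C-C: 2 × 336 = 672
    C-H: 8 × 427 = 3416
    Σ(broken) = 4285 kJ
  Bonds formed (products):
    C-Br: 1 × 270 = 270
    C-C: 2 × 336 = 672
    C-H: 7 × 427 = 2989
    H-Br: 1 × 376 = 376
    Σ(formed) = 4307 kJ
  ΔH_B = 4285 − 4307 = −22 kJ
ΔH_A − ΔH_B = −141 kJ, so reaction A has the more negative ΔH; |ΔH_A − ΔH_B| = 141 kJ.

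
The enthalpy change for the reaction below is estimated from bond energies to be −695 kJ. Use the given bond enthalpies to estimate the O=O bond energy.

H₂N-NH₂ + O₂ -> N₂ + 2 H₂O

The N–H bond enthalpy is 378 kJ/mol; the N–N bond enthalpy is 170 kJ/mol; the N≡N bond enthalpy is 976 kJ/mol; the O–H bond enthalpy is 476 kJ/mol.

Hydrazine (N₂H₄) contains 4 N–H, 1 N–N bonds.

D(O=O) ≈ 503 kJ/mol

Let D be the O=O bond energy.
Σ(broken) = 4×378 + 1×170 + 1×D = 1682 + D
Σ(formed) = 1×976 + 4×476 = 2880
ΔH = Σ(broken) − Σ(formed) = (1682 + D) − (2880) = −1198 + D
Setting this equal to −695 kJ gives D = 503 kJ/mol.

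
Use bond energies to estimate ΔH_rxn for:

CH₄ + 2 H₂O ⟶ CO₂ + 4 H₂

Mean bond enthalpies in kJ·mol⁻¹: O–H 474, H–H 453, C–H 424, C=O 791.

ΔH ≈ +198 kJ

Bonds broken (reactants):
  C–H: 4 × 424 = 1696
  O–H: 4 × 474 = 1896
  Σ(broken) = 3592 kJ
Bonds formed (products):
  C=O: 2 × 791 = 1582
  H–H: 4 × 453 = 1812
  Σ(formed) = 3394 kJ
ΔH = Σ(broken) − Σ(formed) = 3592 − 3394 = +198 kJ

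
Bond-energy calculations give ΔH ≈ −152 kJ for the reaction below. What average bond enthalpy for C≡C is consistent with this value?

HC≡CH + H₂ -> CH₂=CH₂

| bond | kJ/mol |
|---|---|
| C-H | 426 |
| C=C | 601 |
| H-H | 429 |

D(C≡C) ≈ 872 kJ/mol

Let D be the C≡C bond energy.
Σ(broken) = 1×D + 2×426 + 1×429 = 1281 + D
Σ(formed) = 4×426 + 1×601 = 2305
ΔH = Σ(broken) − Σ(formed) = (1281 + D) − (2305) = −1024 + D
Setting this equal to −152 kJ gives D = 872 kJ/mol.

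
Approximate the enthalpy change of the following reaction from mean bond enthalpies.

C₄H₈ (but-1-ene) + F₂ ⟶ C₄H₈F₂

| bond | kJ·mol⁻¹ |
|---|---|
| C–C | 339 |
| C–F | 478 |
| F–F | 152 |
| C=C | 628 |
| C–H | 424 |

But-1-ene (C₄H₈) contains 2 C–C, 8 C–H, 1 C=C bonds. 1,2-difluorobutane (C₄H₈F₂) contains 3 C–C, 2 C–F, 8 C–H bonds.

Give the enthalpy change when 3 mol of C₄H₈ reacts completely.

Bonds broken (reactants):
  C–C: 2 × 339 = 678
  C–H: 8 × 424 = 3392
  C=C: 1 × 628 = 628
  F–F: 1 × 152 = 152
  Σ(broken) = 4850 kJ
Bonds formed (products):
  C–C: 3 × 339 = 1017
  C–F: 2 × 478 = 956
  C–H: 8 × 424 = 3392
  Σ(formed) = 5365 kJ
ΔH = Σ(broken) − Σ(formed) = 4850 − 5365 = −515 kJ
For 3× the reaction as written: 3 × (−515) = −1545 kJ

ΔH = −1545 kJ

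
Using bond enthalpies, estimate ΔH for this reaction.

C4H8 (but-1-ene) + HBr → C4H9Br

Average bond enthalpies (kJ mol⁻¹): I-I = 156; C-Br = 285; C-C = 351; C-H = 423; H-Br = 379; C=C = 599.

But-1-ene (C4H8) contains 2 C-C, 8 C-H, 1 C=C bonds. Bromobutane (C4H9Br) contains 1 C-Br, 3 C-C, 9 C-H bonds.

ΔH ≈ −81 kJ

Bonds broken (reactants):
  C-C: 2 × 351 = 702
  C-H: 8 × 423 = 3384
  C=C: 1 × 599 = 599
  H-Br: 1 × 379 = 379
  Σ(broken) = 5064 kJ
Bonds formed (products):
  C-Br: 1 × 285 = 285
  C-C: 3 × 351 = 1053
  C-H: 9 × 423 = 3807
  Σ(formed) = 5145 kJ
ΔH = Σ(broken) − Σ(formed) = 5064 − 5145 = −81 kJ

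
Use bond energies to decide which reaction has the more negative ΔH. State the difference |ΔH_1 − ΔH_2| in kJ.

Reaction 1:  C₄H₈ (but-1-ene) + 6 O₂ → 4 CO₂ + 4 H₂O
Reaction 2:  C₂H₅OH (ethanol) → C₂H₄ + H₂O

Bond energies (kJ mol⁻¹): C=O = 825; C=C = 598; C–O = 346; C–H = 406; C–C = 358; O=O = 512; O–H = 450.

Reaction 1, by 2628 kJ

Reaction 1:
  Bonds broken (reactants):
    C–C: 2 × 358 = 716
    C–H: 8 × 406 = 3248
    C=C: 1 × 598 = 598
    O=O: 6 × 512 = 3072
    Σ(broken) = 7634 kJ
  Bonds formed (products):
    C=O: 8 × 825 = 6600
    O–H: 8 × 450 = 3600
    Σ(formed) = 10200 kJ
  ΔH_1 = 7634 − 10200 = −2566 kJ
Reaction 2:
  Bonds broken (reactants):
    C–C: 1 × 358 = 358
    C–H: 5 × 406 = 2030
    C–O: 1 × 346 = 346
    O–H: 1 × 450 = 450
    Σ(broken) = 3184 kJ
  Bonds formed (products):
    C–H: 4 × 406 = 1624
    C=C: 1 × 598 = 598
    O–H: 2 × 450 = 900
    Σ(formed) = 3122 kJ
  ΔH_2 = 3184 − 3122 = +62 kJ
ΔH_1 − ΔH_2 = −2628 kJ, so reaction 1 has the more negative ΔH; |ΔH_1 − ΔH_2| = 2628 kJ.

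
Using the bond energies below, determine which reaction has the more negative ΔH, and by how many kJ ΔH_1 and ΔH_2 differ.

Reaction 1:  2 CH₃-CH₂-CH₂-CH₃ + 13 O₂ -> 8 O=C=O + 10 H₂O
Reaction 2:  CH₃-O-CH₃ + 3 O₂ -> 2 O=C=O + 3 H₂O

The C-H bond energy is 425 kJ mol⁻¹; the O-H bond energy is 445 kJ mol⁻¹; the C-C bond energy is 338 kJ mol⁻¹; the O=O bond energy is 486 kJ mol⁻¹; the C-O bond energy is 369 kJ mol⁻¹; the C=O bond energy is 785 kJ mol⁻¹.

Reaction 1, by 3550 kJ

Reaction 1:
  Bonds broken (reactants):
    C-C: 6 × 338 = 2028
    C-H: 20 × 425 = 8500
    O=O: 13 × 486 = 6318
    Σ(broken) = 16846 kJ
  Bonds formed (products):
    C=O: 16 × 785 = 12560
    O-H: 20 × 445 = 8900
    Σ(formed) = 21460 kJ
  ΔH_1 = 16846 − 21460 = −4614 kJ
Reaction 2:
  Bonds broken (reactants):
    C-H: 6 × 425 = 2550
    C-O: 2 × 369 = 738
    O=O: 3 × 486 = 1458
    Σ(broken) = 4746 kJ
  Bonds formed (products):
    C=O: 4 × 785 = 3140
    O-H: 6 × 445 = 2670
    Σ(formed) = 5810 kJ
  ΔH_2 = 4746 − 5810 = −1064 kJ
ΔH_1 − ΔH_2 = −3550 kJ, so reaction 1 has the more negative ΔH; |ΔH_1 − ΔH_2| = 3550 kJ.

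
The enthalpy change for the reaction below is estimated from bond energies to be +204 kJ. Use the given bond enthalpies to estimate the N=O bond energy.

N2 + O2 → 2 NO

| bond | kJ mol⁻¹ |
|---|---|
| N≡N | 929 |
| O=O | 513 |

Let D be the N=O bond energy.
Σ(broken) = 1×929 + 1×513 = 1442
Σ(formed) = 2×D = 2D
ΔH = Σ(broken) − Σ(formed) = (1442) − (2D) = +1442 − 2D
Setting this equal to +204 kJ gives 2D = 1238, so D = 619 kJ/mol.

D(N=O) ≈ 619 kJ/mol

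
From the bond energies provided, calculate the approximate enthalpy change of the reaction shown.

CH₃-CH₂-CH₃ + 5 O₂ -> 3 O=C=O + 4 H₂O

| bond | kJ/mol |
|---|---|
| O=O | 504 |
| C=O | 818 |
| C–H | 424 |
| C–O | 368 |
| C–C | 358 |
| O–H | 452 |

ΔH ≈ −1896 kJ

Bonds broken (reactants):
  C–C: 2 × 358 = 716
  C–H: 8 × 424 = 3392
  O=O: 5 × 504 = 2520
  Σ(broken) = 6628 kJ
Bonds formed (products):
  C=O: 6 × 818 = 4908
  O–H: 8 × 452 = 3616
  Σ(formed) = 8524 kJ
ΔH = Σ(broken) − Σ(formed) = 6628 − 8524 = −1896 kJ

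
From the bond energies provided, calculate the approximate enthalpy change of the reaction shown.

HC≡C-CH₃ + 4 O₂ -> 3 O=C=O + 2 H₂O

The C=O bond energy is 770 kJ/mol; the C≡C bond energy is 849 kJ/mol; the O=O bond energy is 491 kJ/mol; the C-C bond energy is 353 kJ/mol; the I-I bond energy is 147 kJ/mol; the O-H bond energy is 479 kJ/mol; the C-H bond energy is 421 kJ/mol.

ΔH ≈ −1686 kJ

Bonds broken (reactants):
  C≡C: 1 × 849 = 849
  C-C: 1 × 353 = 353
  C-H: 4 × 421 = 1684
  O=O: 4 × 491 = 1964
  Σ(broken) = 4850 kJ
Bonds formed (products):
  C=O: 6 × 770 = 4620
  O-H: 4 × 479 = 1916
  Σ(formed) = 6536 kJ
ΔH = Σ(broken) − Σ(formed) = 4850 − 6536 = −1686 kJ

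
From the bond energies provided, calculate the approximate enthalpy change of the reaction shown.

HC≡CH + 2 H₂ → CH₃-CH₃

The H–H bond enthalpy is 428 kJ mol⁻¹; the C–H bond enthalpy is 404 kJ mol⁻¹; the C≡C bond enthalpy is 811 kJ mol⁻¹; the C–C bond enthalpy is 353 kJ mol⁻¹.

ΔH ≈ −302 kJ

Bonds broken (reactants):
  C≡C: 1 × 811 = 811
  C–H: 2 × 404 = 808
  H–H: 2 × 428 = 856
  Σ(broken) = 2475 kJ
Bonds formed (products):
  C–C: 1 × 353 = 353
  C–H: 6 × 404 = 2424
  Σ(formed) = 2777 kJ
ΔH = Σ(broken) − Σ(formed) = 2475 − 2777 = −302 kJ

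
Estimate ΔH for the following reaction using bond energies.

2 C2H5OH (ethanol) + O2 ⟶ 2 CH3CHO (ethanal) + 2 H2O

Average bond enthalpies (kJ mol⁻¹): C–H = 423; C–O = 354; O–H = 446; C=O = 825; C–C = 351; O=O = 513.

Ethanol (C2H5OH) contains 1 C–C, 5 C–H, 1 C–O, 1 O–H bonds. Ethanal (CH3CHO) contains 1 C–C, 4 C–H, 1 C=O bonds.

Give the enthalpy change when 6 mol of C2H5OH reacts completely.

Bonds broken (reactants):
  C–C: 2 × 351 = 702
  C–H: 10 × 423 = 4230
  C–O: 2 × 354 = 708
  O–H: 2 × 446 = 892
  O=O: 1 × 513 = 513
  Σ(broken) = 7045 kJ
Bonds formed (products):
  C–C: 2 × 351 = 702
  C–H: 8 × 423 = 3384
  C=O: 2 × 825 = 1650
  O–H: 4 × 446 = 1784
  Σ(formed) = 7520 kJ
ΔH = Σ(broken) − Σ(formed) = 7045 − 7520 = −475 kJ
For 3× the reaction as written: 3 × (−475) = −1425 kJ

ΔH = −1425 kJ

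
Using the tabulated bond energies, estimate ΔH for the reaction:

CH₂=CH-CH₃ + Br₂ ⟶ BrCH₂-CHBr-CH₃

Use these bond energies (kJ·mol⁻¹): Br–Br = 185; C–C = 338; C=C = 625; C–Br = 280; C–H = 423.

ΔH ≈ −88 kJ

Bonds broken (reactants):
  Br–Br: 1 × 185 = 185
  C–C: 1 × 338 = 338
  C–H: 6 × 423 = 2538
  C=C: 1 × 625 = 625
  Σ(broken) = 3686 kJ
Bonds formed (products):
  C–Br: 2 × 280 = 560
  C–C: 2 × 338 = 676
  C–H: 6 × 423 = 2538
  Σ(formed) = 3774 kJ
ΔH = Σ(broken) − Σ(formed) = 3686 − 3774 = −88 kJ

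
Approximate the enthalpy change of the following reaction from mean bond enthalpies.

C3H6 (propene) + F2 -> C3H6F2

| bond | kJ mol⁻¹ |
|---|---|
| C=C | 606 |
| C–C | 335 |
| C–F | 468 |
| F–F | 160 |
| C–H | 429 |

Bonds broken (reactants):
  C–C: 1 × 335 = 335
  C–H: 6 × 429 = 2574
  C=C: 1 × 606 = 606
  F–F: 1 × 160 = 160
  Σ(broken) = 3675 kJ
Bonds formed (products):
  C–C: 2 × 335 = 670
  C–F: 2 × 468 = 936
  C–H: 6 × 429 = 2574
  Σ(formed) = 4180 kJ
ΔH = Σ(broken) − Σ(formed) = 3675 − 4180 = −505 kJ

ΔH ≈ −505 kJ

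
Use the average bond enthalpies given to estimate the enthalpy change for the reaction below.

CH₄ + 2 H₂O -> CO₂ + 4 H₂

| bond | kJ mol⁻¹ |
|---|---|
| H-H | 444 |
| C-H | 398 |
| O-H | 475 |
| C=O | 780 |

ΔH ≈ +156 kJ

Bonds broken (reactants):
  C-H: 4 × 398 = 1592
  O-H: 4 × 475 = 1900
  Σ(broken) = 3492 kJ
Bonds formed (products):
  C=O: 2 × 780 = 1560
  H-H: 4 × 444 = 1776
  Σ(formed) = 3336 kJ
ΔH = Σ(broken) − Σ(formed) = 3492 − 3336 = +156 kJ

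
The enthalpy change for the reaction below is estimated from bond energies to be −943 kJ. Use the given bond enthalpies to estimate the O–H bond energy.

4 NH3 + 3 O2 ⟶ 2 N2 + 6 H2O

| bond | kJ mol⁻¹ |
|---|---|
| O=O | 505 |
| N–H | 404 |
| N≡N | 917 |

Let D be the O–H bond energy.
Σ(broken) = 12×404 + 3×505 = 6363
Σ(formed) = 2×917 + 12×D = 1834 + 12D
ΔH = Σ(broken) − Σ(formed) = (6363) − (1834 + 12D) = +4529 − 12D
Setting this equal to −943 kJ gives 12D = 5472, so D = 456 kJ/mol.

D(O–H) ≈ 456 kJ/mol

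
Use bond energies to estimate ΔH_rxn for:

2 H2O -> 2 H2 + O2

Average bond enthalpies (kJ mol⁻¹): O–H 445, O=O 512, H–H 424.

Bonds broken (reactants):
  O–H: 4 × 445 = 1780
  Σ(broken) = 1780 kJ
Bonds formed (products):
  H–H: 2 × 424 = 848
  O=O: 1 × 512 = 512
  Σ(formed) = 1360 kJ
ΔH = Σ(broken) − Σ(formed) = 1780 − 1360 = +420 kJ

ΔH ≈ +420 kJ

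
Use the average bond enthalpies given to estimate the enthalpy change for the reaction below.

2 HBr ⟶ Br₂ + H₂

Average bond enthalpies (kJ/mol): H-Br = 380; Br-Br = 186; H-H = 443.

Bonds broken (reactants):
  H-Br: 2 × 380 = 760
  Σ(broken) = 760 kJ
Bonds formed (products):
  Br-Br: 1 × 186 = 186
  H-H: 1 × 443 = 443
  Σ(formed) = 629 kJ
ΔH = Σ(broken) − Σ(formed) = 760 − 629 = +131 kJ

ΔH ≈ +131 kJ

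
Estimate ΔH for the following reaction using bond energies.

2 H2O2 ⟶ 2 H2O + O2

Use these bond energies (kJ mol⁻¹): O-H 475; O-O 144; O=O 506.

ΔH ≈ −218 kJ

Bonds broken (reactants):
  O-H: 4 × 475 = 1900
  O-O: 2 × 144 = 288
  Σ(broken) = 2188 kJ
Bonds formed (products):
  O-H: 4 × 475 = 1900
  O=O: 1 × 506 = 506
  Σ(formed) = 2406 kJ
ΔH = Σ(broken) − Σ(formed) = 2188 − 2406 = −218 kJ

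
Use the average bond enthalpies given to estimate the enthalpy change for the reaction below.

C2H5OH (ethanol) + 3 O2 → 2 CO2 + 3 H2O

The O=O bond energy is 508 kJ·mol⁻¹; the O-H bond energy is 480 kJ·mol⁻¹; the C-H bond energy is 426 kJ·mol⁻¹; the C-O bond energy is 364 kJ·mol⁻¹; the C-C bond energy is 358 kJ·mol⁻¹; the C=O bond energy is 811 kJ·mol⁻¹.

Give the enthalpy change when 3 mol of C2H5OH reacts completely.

ΔH = −3804 kJ

Bonds broken (reactants):
  C-C: 1 × 358 = 358
  C-H: 5 × 426 = 2130
  C-O: 1 × 364 = 364
  O-H: 1 × 480 = 480
  O=O: 3 × 508 = 1524
  Σ(broken) = 4856 kJ
Bonds formed (products):
  C=O: 4 × 811 = 3244
  O-H: 6 × 480 = 2880
  Σ(formed) = 6124 kJ
ΔH = Σ(broken) − Σ(formed) = 4856 − 6124 = −1268 kJ
For 3× the reaction as written: 3 × (−1268) = −3804 kJ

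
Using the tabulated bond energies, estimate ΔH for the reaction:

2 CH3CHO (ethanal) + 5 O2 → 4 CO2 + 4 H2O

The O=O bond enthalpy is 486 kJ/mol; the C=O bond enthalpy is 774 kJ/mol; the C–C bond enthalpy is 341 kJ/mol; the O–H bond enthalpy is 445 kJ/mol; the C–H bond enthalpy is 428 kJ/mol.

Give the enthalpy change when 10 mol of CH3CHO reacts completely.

Bonds broken (reactants):
  C–C: 2 × 341 = 682
  C–H: 8 × 428 = 3424
  C=O: 2 × 774 = 1548
  O=O: 5 × 486 = 2430
  Σ(broken) = 8084 kJ
Bonds formed (products):
  C=O: 8 × 774 = 6192
  O–H: 8 × 445 = 3560
  Σ(formed) = 9752 kJ
ΔH = Σ(broken) − Σ(formed) = 8084 − 9752 = −1668 kJ
For 5× the reaction as written: 5 × (−1668) = −8340 kJ

ΔH = −8340 kJ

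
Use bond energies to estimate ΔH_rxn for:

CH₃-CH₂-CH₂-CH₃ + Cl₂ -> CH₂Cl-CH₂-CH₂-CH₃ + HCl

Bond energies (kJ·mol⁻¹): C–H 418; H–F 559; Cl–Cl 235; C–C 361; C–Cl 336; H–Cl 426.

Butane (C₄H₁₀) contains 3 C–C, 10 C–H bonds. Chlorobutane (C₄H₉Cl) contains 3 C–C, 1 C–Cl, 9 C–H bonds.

ΔH ≈ −109 kJ

Bonds broken (reactants):
  C–C: 3 × 361 = 1083
  C–H: 10 × 418 = 4180
  Cl–Cl: 1 × 235 = 235
  Σ(broken) = 5498 kJ
Bonds formed (products):
  C–C: 3 × 361 = 1083
  C–Cl: 1 × 336 = 336
  C–H: 9 × 418 = 3762
  H–Cl: 1 × 426 = 426
  Σ(formed) = 5607 kJ
ΔH = Σ(broken) − Σ(formed) = 5498 − 5607 = −109 kJ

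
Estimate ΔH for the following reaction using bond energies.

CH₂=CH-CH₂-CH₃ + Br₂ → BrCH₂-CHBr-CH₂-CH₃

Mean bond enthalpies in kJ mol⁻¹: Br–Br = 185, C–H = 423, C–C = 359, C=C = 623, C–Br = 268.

ΔH ≈ −87 kJ

Bonds broken (reactants):
  Br–Br: 1 × 185 = 185
  C–C: 2 × 359 = 718
  C–H: 8 × 423 = 3384
  C=C: 1 × 623 = 623
  Σ(broken) = 4910 kJ
Bonds formed (products):
  C–Br: 2 × 268 = 536
  C–C: 3 × 359 = 1077
  C–H: 8 × 423 = 3384
  Σ(formed) = 4997 kJ
ΔH = Σ(broken) − Σ(formed) = 4910 − 4997 = −87 kJ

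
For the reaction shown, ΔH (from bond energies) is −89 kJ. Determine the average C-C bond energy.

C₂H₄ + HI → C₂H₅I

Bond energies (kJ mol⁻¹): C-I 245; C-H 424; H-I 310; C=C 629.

D(C-C) ≈ 359 kJ/mol

Let D be the C-C bond energy.
Σ(broken) = 4×424 + 1×629 + 1×310 = 2635
Σ(formed) = 1×D + 5×424 + 1×245 = 2365 + D
ΔH = Σ(broken) − Σ(formed) = (2635) − (2365 + D) = +270 − D
Setting this equal to −89 kJ gives D = 359 kJ/mol.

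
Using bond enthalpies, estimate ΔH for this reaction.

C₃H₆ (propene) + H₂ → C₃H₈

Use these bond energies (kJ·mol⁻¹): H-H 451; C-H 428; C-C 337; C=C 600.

ΔH ≈ −142 kJ

Bonds broken (reactants):
  C-C: 1 × 337 = 337
  C-H: 6 × 428 = 2568
  C=C: 1 × 600 = 600
  H-H: 1 × 451 = 451
  Σ(broken) = 3956 kJ
Bonds formed (products):
  C-C: 2 × 337 = 674
  C-H: 8 × 428 = 3424
  Σ(formed) = 4098 kJ
ΔH = Σ(broken) − Σ(formed) = 3956 − 4098 = −142 kJ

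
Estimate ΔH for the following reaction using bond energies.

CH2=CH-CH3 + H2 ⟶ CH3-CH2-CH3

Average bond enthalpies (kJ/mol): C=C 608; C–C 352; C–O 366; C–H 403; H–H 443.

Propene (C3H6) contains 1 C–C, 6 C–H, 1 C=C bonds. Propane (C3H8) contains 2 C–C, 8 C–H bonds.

ΔH ≈ −107 kJ

Bonds broken (reactants):
  C–C: 1 × 352 = 352
  C–H: 6 × 403 = 2418
  C=C: 1 × 608 = 608
  H–H: 1 × 443 = 443
  Σ(broken) = 3821 kJ
Bonds formed (products):
  C–C: 2 × 352 = 704
  C–H: 8 × 403 = 3224
  Σ(formed) = 3928 kJ
ΔH = Σ(broken) − Σ(formed) = 3821 − 3928 = −107 kJ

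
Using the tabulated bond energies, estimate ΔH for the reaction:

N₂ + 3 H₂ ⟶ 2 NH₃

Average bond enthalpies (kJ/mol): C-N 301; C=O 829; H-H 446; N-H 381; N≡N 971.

Bonds broken (reactants):
  H-H: 3 × 446 = 1338
  N≡N: 1 × 971 = 971
  Σ(broken) = 2309 kJ
Bonds formed (products):
  N-H: 6 × 381 = 2286
  Σ(formed) = 2286 kJ
ΔH = Σ(broken) − Σ(formed) = 2309 − 2286 = +23 kJ

ΔH ≈ +23 kJ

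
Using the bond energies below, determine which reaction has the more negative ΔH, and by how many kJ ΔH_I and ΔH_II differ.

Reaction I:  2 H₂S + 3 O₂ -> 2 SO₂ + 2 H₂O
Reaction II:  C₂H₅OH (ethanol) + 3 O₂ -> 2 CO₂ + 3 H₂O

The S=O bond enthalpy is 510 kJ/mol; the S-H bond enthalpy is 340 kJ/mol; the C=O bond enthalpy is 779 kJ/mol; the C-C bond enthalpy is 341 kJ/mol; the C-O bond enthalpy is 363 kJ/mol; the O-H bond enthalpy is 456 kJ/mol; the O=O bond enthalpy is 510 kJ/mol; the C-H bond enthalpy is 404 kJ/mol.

Reaction I:
  Bonds broken (reactants):
    O=O: 3 × 510 = 1530
    S-H: 4 × 340 = 1360
    Σ(broken) = 2890 kJ
  Bonds formed (products):
    O-H: 4 × 456 = 1824
    S=O: 4 × 510 = 2040
    Σ(formed) = 3864 kJ
  ΔH_I = 2890 − 3864 = −974 kJ
Reaction II:
  Bonds broken (reactants):
    C-C: 1 × 341 = 341
    C-H: 5 × 404 = 2020
    C-O: 1 × 363 = 363
    O-H: 1 × 456 = 456
    O=O: 3 × 510 = 1530
    Σ(broken) = 4710 kJ
  Bonds formed (products):
    C=O: 4 × 779 = 3116
    O-H: 6 × 456 = 2736
    Σ(formed) = 5852 kJ
  ΔH_II = 4710 − 5852 = −1142 kJ
ΔH_I − ΔH_II = +168 kJ, so reaction II has the more negative ΔH; |ΔH_I − ΔH_II| = 168 kJ.

Reaction II, by 168 kJ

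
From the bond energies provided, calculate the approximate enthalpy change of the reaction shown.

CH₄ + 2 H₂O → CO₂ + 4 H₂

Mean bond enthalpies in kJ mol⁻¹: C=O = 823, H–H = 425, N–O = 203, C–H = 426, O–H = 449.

ΔH ≈ +154 kJ

Bonds broken (reactants):
  C–H: 4 × 426 = 1704
  O–H: 4 × 449 = 1796
  Σ(broken) = 3500 kJ
Bonds formed (products):
  C=O: 2 × 823 = 1646
  H–H: 4 × 425 = 1700
  Σ(formed) = 3346 kJ
ΔH = Σ(broken) − Σ(formed) = 3500 − 3346 = +154 kJ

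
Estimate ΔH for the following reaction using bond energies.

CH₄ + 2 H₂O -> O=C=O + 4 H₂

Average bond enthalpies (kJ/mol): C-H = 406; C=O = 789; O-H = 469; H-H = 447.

Bonds broken (reactants):
  C-H: 4 × 406 = 1624
  O-H: 4 × 469 = 1876
  Σ(broken) = 3500 kJ
Bonds formed (products):
  C=O: 2 × 789 = 1578
  H-H: 4 × 447 = 1788
  Σ(formed) = 3366 kJ
ΔH = Σ(broken) − Σ(formed) = 3500 − 3366 = +134 kJ

ΔH ≈ +134 kJ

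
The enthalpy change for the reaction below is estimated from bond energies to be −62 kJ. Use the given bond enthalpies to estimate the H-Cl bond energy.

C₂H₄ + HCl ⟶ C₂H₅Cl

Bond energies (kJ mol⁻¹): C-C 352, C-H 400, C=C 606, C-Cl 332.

Let D be the H-Cl bond energy.
Σ(broken) = 4×400 + 1×606 + 1×D = 2206 + D
Σ(formed) = 1×352 + 1×332 + 5×400 = 2684
ΔH = Σ(broken) − Σ(formed) = (2206 + D) − (2684) = −478 + D
Setting this equal to −62 kJ gives D = 416 kJ/mol.

D(H-Cl) ≈ 416 kJ/mol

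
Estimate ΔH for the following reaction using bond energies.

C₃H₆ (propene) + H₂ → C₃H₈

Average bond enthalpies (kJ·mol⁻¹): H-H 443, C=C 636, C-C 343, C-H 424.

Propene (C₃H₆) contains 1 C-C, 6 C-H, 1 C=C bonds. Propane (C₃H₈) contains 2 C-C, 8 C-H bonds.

Bonds broken (reactants):
  C-C: 1 × 343 = 343
  C-H: 6 × 424 = 2544
  C=C: 1 × 636 = 636
  H-H: 1 × 443 = 443
  Σ(broken) = 3966 kJ
Bonds formed (products):
  C-C: 2 × 343 = 686
  C-H: 8 × 424 = 3392
  Σ(formed) = 4078 kJ
ΔH = Σ(broken) − Σ(formed) = 3966 − 4078 = −112 kJ

ΔH ≈ −112 kJ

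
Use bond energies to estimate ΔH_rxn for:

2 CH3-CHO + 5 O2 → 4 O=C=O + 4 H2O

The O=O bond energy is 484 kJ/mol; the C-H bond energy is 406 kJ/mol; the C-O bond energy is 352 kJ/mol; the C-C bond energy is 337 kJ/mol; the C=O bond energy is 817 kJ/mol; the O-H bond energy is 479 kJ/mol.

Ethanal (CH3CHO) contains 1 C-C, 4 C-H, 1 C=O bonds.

ΔH ≈ −2392 kJ

Bonds broken (reactants):
  C-C: 2 × 337 = 674
  C-H: 8 × 406 = 3248
  C=O: 2 × 817 = 1634
  O=O: 5 × 484 = 2420
  Σ(broken) = 7976 kJ
Bonds formed (products):
  C=O: 8 × 817 = 6536
  O-H: 8 × 479 = 3832
  Σ(formed) = 10368 kJ
ΔH = Σ(broken) − Σ(formed) = 7976 − 10368 = −2392 kJ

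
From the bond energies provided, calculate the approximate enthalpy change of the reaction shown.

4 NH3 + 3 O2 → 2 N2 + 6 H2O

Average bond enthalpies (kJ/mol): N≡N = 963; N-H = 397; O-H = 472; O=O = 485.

Bonds broken (reactants):
  N-H: 12 × 397 = 4764
  O=O: 3 × 485 = 1455
  Σ(broken) = 6219 kJ
Bonds formed (products):
  N≡N: 2 × 963 = 1926
  O-H: 12 × 472 = 5664
  Σ(formed) = 7590 kJ
ΔH = Σ(broken) − Σ(formed) = 6219 − 7590 = −1371 kJ

ΔH ≈ −1371 kJ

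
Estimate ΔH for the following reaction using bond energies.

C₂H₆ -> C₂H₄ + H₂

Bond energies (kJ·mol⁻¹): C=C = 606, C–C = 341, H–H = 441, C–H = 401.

Bonds broken (reactants):
  C–C: 1 × 341 = 341
  C–H: 6 × 401 = 2406
  Σ(broken) = 2747 kJ
Bonds formed (products):
  C–H: 4 × 401 = 1604
  C=C: 1 × 606 = 606
  H–H: 1 × 441 = 441
  Σ(formed) = 2651 kJ
ΔH = Σ(broken) − Σ(formed) = 2747 − 2651 = +96 kJ

ΔH ≈ +96 kJ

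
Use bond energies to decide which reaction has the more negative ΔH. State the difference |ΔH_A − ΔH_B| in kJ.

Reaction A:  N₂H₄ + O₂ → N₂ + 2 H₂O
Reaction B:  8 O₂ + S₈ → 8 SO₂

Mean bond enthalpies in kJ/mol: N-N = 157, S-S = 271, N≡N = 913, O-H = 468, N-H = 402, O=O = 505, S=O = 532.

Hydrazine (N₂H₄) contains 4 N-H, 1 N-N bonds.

Reaction A:
  Bonds broken (reactants):
    N-H: 4 × 402 = 1608
    N-N: 1 × 157 = 157
    O=O: 1 × 505 = 505
    Σ(broken) = 2270 kJ
  Bonds formed (products):
    N≡N: 1 × 913 = 913
    O-H: 4 × 468 = 1872
    Σ(formed) = 2785 kJ
  ΔH_A = 2270 − 2785 = −515 kJ
Reaction B:
  Bonds broken (reactants):
    O=O: 8 × 505 = 4040
    S-S: 8 × 271 = 2168
    Σ(broken) = 6208 kJ
  Bonds formed (products):
    S=O: 16 × 532 = 8512
    Σ(formed) = 8512 kJ
  ΔH_B = 6208 − 8512 = −2304 kJ
ΔH_A − ΔH_B = +1789 kJ, so reaction B has the more negative ΔH; |ΔH_A − ΔH_B| = 1789 kJ.

Reaction B, by 1789 kJ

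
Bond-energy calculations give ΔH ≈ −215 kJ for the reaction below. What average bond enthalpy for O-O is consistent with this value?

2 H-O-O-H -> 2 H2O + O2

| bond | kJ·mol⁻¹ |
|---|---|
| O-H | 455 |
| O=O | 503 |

Let D be the O-O bond energy.
Σ(broken) = 4×455 + 2×D = 1820 + 2D
Σ(formed) = 4×455 + 1×503 = 2323
ΔH = Σ(broken) − Σ(formed) = (1820 + 2D) − (2323) = −503 + 2D
Setting this equal to −215 kJ gives 2D = 288, so D = 144 kJ/mol.

D(O-O) ≈ 144 kJ/mol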